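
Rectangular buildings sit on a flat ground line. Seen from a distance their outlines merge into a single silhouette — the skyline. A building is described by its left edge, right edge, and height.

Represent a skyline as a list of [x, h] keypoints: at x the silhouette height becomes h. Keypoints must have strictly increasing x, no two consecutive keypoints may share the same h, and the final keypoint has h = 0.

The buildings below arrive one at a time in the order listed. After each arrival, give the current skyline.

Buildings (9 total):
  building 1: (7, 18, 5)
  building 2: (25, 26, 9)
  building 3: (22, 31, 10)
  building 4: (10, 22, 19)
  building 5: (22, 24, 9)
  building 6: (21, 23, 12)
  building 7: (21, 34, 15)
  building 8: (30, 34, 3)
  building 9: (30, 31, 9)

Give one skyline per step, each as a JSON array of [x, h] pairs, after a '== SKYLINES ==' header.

== SKYLINES ==
[[7,5],[18,0]]
[[7,5],[18,0],[25,9],[26,0]]
[[7,5],[18,0],[22,10],[31,0]]
[[7,5],[10,19],[22,10],[31,0]]
[[7,5],[10,19],[22,10],[31,0]]
[[7,5],[10,19],[22,12],[23,10],[31,0]]
[[7,5],[10,19],[22,15],[34,0]]
[[7,5],[10,19],[22,15],[34,0]]
[[7,5],[10,19],[22,15],[34,0]]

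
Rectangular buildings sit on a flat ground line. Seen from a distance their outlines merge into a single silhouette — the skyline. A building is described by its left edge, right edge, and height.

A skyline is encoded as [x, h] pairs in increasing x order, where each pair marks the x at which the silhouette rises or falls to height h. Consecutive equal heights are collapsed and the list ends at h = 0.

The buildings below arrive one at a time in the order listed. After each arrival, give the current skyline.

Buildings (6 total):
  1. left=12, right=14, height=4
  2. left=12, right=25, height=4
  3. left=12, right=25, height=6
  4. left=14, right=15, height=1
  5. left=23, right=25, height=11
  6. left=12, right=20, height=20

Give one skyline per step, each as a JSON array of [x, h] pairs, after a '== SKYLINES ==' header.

== SKYLINES ==
[[12,4],[14,0]]
[[12,4],[25,0]]
[[12,6],[25,0]]
[[12,6],[25,0]]
[[12,6],[23,11],[25,0]]
[[12,20],[20,6],[23,11],[25,0]]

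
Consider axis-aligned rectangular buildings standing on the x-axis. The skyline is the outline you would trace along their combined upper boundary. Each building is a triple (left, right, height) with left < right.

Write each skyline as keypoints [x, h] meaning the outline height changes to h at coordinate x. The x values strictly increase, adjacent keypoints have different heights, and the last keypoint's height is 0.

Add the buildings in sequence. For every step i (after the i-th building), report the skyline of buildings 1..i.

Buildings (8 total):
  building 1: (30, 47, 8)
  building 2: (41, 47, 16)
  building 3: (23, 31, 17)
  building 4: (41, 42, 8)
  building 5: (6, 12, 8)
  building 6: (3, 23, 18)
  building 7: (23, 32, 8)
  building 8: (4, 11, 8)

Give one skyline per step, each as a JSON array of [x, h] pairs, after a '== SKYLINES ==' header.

== SKYLINES ==
[[30,8],[47,0]]
[[30,8],[41,16],[47,0]]
[[23,17],[31,8],[41,16],[47,0]]
[[23,17],[31,8],[41,16],[47,0]]
[[6,8],[12,0],[23,17],[31,8],[41,16],[47,0]]
[[3,18],[23,17],[31,8],[41,16],[47,0]]
[[3,18],[23,17],[31,8],[41,16],[47,0]]
[[3,18],[23,17],[31,8],[41,16],[47,0]]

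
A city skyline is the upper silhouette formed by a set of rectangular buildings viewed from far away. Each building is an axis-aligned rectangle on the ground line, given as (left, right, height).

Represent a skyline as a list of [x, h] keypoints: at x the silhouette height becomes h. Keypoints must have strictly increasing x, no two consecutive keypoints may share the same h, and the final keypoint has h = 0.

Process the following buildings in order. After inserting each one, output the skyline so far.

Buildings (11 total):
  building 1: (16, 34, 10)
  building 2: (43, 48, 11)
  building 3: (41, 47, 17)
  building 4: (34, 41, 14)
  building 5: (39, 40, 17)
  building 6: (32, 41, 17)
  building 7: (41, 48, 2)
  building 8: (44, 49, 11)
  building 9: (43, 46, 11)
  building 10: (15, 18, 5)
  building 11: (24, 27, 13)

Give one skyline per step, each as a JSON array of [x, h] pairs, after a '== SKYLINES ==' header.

== SKYLINES ==
[[16,10],[34,0]]
[[16,10],[34,0],[43,11],[48,0]]
[[16,10],[34,0],[41,17],[47,11],[48,0]]
[[16,10],[34,14],[41,17],[47,11],[48,0]]
[[16,10],[34,14],[39,17],[40,14],[41,17],[47,11],[48,0]]
[[16,10],[32,17],[47,11],[48,0]]
[[16,10],[32,17],[47,11],[48,0]]
[[16,10],[32,17],[47,11],[49,0]]
[[16,10],[32,17],[47,11],[49,0]]
[[15,5],[16,10],[32,17],[47,11],[49,0]]
[[15,5],[16,10],[24,13],[27,10],[32,17],[47,11],[49,0]]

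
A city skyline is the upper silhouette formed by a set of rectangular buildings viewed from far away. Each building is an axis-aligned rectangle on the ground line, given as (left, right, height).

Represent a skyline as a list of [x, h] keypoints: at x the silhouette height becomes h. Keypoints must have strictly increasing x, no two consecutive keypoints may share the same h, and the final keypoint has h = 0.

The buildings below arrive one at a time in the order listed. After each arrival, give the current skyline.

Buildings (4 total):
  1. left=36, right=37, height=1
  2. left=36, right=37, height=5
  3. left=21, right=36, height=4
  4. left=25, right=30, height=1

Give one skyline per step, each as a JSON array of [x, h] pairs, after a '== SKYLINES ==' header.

== SKYLINES ==
[[36,1],[37,0]]
[[36,5],[37,0]]
[[21,4],[36,5],[37,0]]
[[21,4],[36,5],[37,0]]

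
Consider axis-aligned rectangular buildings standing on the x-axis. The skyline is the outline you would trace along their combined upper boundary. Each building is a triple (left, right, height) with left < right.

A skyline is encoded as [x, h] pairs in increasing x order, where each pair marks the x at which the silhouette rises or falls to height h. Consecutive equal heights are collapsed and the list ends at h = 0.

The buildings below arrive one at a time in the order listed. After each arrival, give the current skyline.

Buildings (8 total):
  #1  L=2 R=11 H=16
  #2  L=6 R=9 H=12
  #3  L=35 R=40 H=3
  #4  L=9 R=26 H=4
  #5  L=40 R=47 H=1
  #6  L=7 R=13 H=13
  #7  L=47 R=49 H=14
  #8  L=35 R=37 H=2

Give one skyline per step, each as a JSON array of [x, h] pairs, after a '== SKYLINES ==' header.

== SKYLINES ==
[[2,16],[11,0]]
[[2,16],[11,0]]
[[2,16],[11,0],[35,3],[40,0]]
[[2,16],[11,4],[26,0],[35,3],[40,0]]
[[2,16],[11,4],[26,0],[35,3],[40,1],[47,0]]
[[2,16],[11,13],[13,4],[26,0],[35,3],[40,1],[47,0]]
[[2,16],[11,13],[13,4],[26,0],[35,3],[40,1],[47,14],[49,0]]
[[2,16],[11,13],[13,4],[26,0],[35,3],[40,1],[47,14],[49,0]]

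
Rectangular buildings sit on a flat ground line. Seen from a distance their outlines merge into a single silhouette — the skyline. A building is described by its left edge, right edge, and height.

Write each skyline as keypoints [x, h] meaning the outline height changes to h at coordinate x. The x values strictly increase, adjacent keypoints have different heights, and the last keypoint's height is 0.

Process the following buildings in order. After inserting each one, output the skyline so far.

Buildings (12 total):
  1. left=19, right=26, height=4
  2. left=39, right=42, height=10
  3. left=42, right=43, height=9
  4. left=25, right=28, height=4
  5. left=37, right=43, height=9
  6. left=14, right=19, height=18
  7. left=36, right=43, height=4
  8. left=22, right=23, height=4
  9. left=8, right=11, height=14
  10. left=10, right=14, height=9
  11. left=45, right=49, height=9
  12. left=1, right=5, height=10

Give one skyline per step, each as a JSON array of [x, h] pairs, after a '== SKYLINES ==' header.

== SKYLINES ==
[[19,4],[26,0]]
[[19,4],[26,0],[39,10],[42,0]]
[[19,4],[26,0],[39,10],[42,9],[43,0]]
[[19,4],[28,0],[39,10],[42,9],[43,0]]
[[19,4],[28,0],[37,9],[39,10],[42,9],[43,0]]
[[14,18],[19,4],[28,0],[37,9],[39,10],[42,9],[43,0]]
[[14,18],[19,4],[28,0],[36,4],[37,9],[39,10],[42,9],[43,0]]
[[14,18],[19,4],[28,0],[36,4],[37,9],[39,10],[42,9],[43,0]]
[[8,14],[11,0],[14,18],[19,4],[28,0],[36,4],[37,9],[39,10],[42,9],[43,0]]
[[8,14],[11,9],[14,18],[19,4],[28,0],[36,4],[37,9],[39,10],[42,9],[43,0]]
[[8,14],[11,9],[14,18],[19,4],[28,0],[36,4],[37,9],[39,10],[42,9],[43,0],[45,9],[49,0]]
[[1,10],[5,0],[8,14],[11,9],[14,18],[19,4],[28,0],[36,4],[37,9],[39,10],[42,9],[43,0],[45,9],[49,0]]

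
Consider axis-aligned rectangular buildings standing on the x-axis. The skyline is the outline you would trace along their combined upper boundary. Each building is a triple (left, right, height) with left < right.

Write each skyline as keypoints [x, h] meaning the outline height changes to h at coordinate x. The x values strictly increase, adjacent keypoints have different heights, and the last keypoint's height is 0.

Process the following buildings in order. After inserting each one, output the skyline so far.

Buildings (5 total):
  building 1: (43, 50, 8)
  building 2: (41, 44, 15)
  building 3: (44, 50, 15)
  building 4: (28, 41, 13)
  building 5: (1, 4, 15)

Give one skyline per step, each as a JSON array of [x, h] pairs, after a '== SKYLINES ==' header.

== SKYLINES ==
[[43,8],[50,0]]
[[41,15],[44,8],[50,0]]
[[41,15],[50,0]]
[[28,13],[41,15],[50,0]]
[[1,15],[4,0],[28,13],[41,15],[50,0]]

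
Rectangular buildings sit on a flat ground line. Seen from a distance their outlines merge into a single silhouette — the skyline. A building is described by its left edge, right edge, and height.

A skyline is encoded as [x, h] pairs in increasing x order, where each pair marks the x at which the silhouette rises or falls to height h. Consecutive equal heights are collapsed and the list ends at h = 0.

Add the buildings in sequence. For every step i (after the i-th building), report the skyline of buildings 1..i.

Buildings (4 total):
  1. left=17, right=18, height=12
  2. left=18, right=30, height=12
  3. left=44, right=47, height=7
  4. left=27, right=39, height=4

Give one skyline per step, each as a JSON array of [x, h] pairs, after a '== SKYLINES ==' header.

== SKYLINES ==
[[17,12],[18,0]]
[[17,12],[30,0]]
[[17,12],[30,0],[44,7],[47,0]]
[[17,12],[30,4],[39,0],[44,7],[47,0]]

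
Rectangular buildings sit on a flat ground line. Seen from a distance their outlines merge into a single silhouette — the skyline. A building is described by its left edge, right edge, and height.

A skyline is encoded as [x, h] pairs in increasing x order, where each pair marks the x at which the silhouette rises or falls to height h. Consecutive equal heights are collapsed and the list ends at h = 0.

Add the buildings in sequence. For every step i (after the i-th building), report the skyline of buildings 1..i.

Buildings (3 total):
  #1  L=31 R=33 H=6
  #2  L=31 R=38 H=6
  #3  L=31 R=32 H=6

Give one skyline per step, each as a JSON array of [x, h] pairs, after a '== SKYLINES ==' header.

== SKYLINES ==
[[31,6],[33,0]]
[[31,6],[38,0]]
[[31,6],[38,0]]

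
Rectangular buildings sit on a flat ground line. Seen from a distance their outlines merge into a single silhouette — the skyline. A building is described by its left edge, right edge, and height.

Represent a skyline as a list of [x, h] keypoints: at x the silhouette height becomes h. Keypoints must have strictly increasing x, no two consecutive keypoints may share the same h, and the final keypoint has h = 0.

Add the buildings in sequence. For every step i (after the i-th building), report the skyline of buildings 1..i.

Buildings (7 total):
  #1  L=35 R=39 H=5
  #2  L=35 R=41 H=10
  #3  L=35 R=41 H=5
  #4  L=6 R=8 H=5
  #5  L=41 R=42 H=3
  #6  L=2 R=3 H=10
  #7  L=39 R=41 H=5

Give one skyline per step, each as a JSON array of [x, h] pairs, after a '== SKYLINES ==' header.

== SKYLINES ==
[[35,5],[39,0]]
[[35,10],[41,0]]
[[35,10],[41,0]]
[[6,5],[8,0],[35,10],[41,0]]
[[6,5],[8,0],[35,10],[41,3],[42,0]]
[[2,10],[3,0],[6,5],[8,0],[35,10],[41,3],[42,0]]
[[2,10],[3,0],[6,5],[8,0],[35,10],[41,3],[42,0]]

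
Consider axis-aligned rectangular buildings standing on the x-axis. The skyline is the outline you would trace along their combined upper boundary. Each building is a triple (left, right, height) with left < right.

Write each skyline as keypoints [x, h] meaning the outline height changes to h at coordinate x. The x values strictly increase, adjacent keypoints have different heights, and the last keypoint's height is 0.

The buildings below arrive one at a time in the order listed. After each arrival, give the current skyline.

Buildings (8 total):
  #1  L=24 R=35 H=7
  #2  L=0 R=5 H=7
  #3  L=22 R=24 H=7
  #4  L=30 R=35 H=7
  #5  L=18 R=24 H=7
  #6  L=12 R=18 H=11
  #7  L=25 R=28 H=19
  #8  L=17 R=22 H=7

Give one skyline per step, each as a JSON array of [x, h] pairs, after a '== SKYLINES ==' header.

== SKYLINES ==
[[24,7],[35,0]]
[[0,7],[5,0],[24,7],[35,0]]
[[0,7],[5,0],[22,7],[35,0]]
[[0,7],[5,0],[22,7],[35,0]]
[[0,7],[5,0],[18,7],[35,0]]
[[0,7],[5,0],[12,11],[18,7],[35,0]]
[[0,7],[5,0],[12,11],[18,7],[25,19],[28,7],[35,0]]
[[0,7],[5,0],[12,11],[18,7],[25,19],[28,7],[35,0]]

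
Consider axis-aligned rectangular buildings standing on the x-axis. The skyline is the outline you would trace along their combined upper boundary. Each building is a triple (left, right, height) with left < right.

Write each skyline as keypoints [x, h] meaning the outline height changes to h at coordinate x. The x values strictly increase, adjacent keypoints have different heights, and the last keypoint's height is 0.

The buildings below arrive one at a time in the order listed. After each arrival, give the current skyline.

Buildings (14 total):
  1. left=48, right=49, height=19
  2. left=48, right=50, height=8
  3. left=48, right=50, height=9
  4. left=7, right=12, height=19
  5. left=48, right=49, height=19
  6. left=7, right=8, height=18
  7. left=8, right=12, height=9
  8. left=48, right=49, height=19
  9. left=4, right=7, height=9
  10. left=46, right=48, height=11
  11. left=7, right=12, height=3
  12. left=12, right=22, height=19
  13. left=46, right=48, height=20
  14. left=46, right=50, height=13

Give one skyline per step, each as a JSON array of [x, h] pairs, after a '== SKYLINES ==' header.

== SKYLINES ==
[[48,19],[49,0]]
[[48,19],[49,8],[50,0]]
[[48,19],[49,9],[50,0]]
[[7,19],[12,0],[48,19],[49,9],[50,0]]
[[7,19],[12,0],[48,19],[49,9],[50,0]]
[[7,19],[12,0],[48,19],[49,9],[50,0]]
[[7,19],[12,0],[48,19],[49,9],[50,0]]
[[7,19],[12,0],[48,19],[49,9],[50,0]]
[[4,9],[7,19],[12,0],[48,19],[49,9],[50,0]]
[[4,9],[7,19],[12,0],[46,11],[48,19],[49,9],[50,0]]
[[4,9],[7,19],[12,0],[46,11],[48,19],[49,9],[50,0]]
[[4,9],[7,19],[22,0],[46,11],[48,19],[49,9],[50,0]]
[[4,9],[7,19],[22,0],[46,20],[48,19],[49,9],[50,0]]
[[4,9],[7,19],[22,0],[46,20],[48,19],[49,13],[50,0]]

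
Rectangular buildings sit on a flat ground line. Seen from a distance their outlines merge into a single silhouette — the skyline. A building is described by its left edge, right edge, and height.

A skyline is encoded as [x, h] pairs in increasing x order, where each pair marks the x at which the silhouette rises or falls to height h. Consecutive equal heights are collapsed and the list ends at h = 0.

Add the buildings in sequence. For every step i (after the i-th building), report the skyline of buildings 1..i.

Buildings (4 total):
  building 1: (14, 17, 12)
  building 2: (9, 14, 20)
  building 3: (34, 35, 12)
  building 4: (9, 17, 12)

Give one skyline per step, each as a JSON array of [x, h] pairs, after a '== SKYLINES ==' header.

== SKYLINES ==
[[14,12],[17,0]]
[[9,20],[14,12],[17,0]]
[[9,20],[14,12],[17,0],[34,12],[35,0]]
[[9,20],[14,12],[17,0],[34,12],[35,0]]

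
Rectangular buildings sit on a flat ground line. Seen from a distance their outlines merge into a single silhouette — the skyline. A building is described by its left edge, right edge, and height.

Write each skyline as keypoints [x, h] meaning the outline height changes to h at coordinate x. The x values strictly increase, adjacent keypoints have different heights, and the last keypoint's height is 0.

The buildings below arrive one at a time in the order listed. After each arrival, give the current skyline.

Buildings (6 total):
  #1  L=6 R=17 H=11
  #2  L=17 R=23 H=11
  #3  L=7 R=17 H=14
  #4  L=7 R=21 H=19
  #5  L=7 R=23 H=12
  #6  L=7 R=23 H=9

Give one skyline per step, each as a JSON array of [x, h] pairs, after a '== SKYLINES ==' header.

== SKYLINES ==
[[6,11],[17,0]]
[[6,11],[23,0]]
[[6,11],[7,14],[17,11],[23,0]]
[[6,11],[7,19],[21,11],[23,0]]
[[6,11],[7,19],[21,12],[23,0]]
[[6,11],[7,19],[21,12],[23,0]]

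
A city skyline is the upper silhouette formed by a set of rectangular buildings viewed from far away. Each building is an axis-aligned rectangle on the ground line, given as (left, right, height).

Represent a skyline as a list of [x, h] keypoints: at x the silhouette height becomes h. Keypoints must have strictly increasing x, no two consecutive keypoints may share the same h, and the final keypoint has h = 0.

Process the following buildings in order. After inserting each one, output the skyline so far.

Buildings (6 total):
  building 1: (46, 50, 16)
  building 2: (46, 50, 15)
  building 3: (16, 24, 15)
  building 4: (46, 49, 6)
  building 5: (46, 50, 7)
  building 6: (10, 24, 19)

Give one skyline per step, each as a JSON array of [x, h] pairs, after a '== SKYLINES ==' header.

== SKYLINES ==
[[46,16],[50,0]]
[[46,16],[50,0]]
[[16,15],[24,0],[46,16],[50,0]]
[[16,15],[24,0],[46,16],[50,0]]
[[16,15],[24,0],[46,16],[50,0]]
[[10,19],[24,0],[46,16],[50,0]]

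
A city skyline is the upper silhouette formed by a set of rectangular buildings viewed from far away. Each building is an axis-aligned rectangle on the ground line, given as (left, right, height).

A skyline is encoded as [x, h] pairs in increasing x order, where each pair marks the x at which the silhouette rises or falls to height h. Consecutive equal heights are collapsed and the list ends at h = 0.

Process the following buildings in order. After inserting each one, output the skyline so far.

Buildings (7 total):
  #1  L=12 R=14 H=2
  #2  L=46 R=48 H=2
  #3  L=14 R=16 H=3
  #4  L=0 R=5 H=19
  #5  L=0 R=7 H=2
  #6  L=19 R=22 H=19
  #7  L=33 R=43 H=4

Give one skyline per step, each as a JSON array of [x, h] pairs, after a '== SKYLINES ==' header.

== SKYLINES ==
[[12,2],[14,0]]
[[12,2],[14,0],[46,2],[48,0]]
[[12,2],[14,3],[16,0],[46,2],[48,0]]
[[0,19],[5,0],[12,2],[14,3],[16,0],[46,2],[48,0]]
[[0,19],[5,2],[7,0],[12,2],[14,3],[16,0],[46,2],[48,0]]
[[0,19],[5,2],[7,0],[12,2],[14,3],[16,0],[19,19],[22,0],[46,2],[48,0]]
[[0,19],[5,2],[7,0],[12,2],[14,3],[16,0],[19,19],[22,0],[33,4],[43,0],[46,2],[48,0]]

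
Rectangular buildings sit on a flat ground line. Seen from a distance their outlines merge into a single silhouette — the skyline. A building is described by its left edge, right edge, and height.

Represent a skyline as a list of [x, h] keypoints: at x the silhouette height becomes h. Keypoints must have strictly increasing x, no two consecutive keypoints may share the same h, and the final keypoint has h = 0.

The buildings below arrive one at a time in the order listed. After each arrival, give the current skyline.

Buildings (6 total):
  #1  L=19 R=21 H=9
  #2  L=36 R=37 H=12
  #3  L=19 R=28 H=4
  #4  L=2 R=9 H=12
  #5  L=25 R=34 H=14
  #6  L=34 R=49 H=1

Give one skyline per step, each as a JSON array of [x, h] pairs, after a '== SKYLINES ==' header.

== SKYLINES ==
[[19,9],[21,0]]
[[19,9],[21,0],[36,12],[37,0]]
[[19,9],[21,4],[28,0],[36,12],[37,0]]
[[2,12],[9,0],[19,9],[21,4],[28,0],[36,12],[37,0]]
[[2,12],[9,0],[19,9],[21,4],[25,14],[34,0],[36,12],[37,0]]
[[2,12],[9,0],[19,9],[21,4],[25,14],[34,1],[36,12],[37,1],[49,0]]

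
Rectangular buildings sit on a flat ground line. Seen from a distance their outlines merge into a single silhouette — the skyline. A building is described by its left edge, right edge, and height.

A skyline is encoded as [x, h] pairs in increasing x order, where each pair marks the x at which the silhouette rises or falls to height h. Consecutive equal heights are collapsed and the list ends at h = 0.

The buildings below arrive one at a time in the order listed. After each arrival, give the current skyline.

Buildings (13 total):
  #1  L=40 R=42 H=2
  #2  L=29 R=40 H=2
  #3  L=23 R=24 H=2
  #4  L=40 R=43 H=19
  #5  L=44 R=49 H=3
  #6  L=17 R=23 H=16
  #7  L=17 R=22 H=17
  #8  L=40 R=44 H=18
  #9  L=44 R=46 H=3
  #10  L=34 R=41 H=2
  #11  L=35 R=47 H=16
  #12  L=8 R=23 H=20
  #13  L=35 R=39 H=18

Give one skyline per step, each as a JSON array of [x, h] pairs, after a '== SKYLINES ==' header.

== SKYLINES ==
[[40,2],[42,0]]
[[29,2],[42,0]]
[[23,2],[24,0],[29,2],[42,0]]
[[23,2],[24,0],[29,2],[40,19],[43,0]]
[[23,2],[24,0],[29,2],[40,19],[43,0],[44,3],[49,0]]
[[17,16],[23,2],[24,0],[29,2],[40,19],[43,0],[44,3],[49,0]]
[[17,17],[22,16],[23,2],[24,0],[29,2],[40,19],[43,0],[44,3],[49,0]]
[[17,17],[22,16],[23,2],[24,0],[29,2],[40,19],[43,18],[44,3],[49,0]]
[[17,17],[22,16],[23,2],[24,0],[29,2],[40,19],[43,18],[44,3],[49,0]]
[[17,17],[22,16],[23,2],[24,0],[29,2],[40,19],[43,18],[44,3],[49,0]]
[[17,17],[22,16],[23,2],[24,0],[29,2],[35,16],[40,19],[43,18],[44,16],[47,3],[49,0]]
[[8,20],[23,2],[24,0],[29,2],[35,16],[40,19],[43,18],[44,16],[47,3],[49,0]]
[[8,20],[23,2],[24,0],[29,2],[35,18],[39,16],[40,19],[43,18],[44,16],[47,3],[49,0]]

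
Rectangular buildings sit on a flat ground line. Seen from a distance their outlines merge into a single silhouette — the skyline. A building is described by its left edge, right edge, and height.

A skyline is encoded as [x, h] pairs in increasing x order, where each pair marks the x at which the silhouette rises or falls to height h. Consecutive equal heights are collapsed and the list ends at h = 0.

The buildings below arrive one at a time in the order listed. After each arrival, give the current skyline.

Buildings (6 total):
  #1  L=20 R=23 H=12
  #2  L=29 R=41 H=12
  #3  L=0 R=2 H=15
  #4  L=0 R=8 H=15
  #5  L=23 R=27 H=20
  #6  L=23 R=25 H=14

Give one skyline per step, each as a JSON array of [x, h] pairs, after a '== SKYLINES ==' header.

== SKYLINES ==
[[20,12],[23,0]]
[[20,12],[23,0],[29,12],[41,0]]
[[0,15],[2,0],[20,12],[23,0],[29,12],[41,0]]
[[0,15],[8,0],[20,12],[23,0],[29,12],[41,0]]
[[0,15],[8,0],[20,12],[23,20],[27,0],[29,12],[41,0]]
[[0,15],[8,0],[20,12],[23,20],[27,0],[29,12],[41,0]]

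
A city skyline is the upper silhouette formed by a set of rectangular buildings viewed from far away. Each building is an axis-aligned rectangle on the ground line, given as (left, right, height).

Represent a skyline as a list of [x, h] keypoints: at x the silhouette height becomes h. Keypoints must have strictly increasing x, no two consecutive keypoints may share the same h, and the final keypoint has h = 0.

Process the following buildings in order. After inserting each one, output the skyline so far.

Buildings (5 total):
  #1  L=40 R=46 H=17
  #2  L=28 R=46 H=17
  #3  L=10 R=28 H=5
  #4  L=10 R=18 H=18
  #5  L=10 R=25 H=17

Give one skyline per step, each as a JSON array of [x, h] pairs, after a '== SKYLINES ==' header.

== SKYLINES ==
[[40,17],[46,0]]
[[28,17],[46,0]]
[[10,5],[28,17],[46,0]]
[[10,18],[18,5],[28,17],[46,0]]
[[10,18],[18,17],[25,5],[28,17],[46,0]]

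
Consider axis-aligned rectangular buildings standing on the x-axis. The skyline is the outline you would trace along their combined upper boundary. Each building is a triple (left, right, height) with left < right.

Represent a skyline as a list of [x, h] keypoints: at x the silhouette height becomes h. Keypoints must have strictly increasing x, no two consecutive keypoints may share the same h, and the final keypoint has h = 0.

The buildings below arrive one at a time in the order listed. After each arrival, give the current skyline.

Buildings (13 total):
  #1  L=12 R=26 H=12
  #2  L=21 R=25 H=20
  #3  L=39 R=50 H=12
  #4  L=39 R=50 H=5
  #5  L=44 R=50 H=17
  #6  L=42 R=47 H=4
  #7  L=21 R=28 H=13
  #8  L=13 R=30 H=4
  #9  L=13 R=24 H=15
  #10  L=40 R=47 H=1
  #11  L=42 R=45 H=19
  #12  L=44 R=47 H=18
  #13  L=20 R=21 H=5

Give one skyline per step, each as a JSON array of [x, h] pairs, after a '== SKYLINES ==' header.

== SKYLINES ==
[[12,12],[26,0]]
[[12,12],[21,20],[25,12],[26,0]]
[[12,12],[21,20],[25,12],[26,0],[39,12],[50,0]]
[[12,12],[21,20],[25,12],[26,0],[39,12],[50,0]]
[[12,12],[21,20],[25,12],[26,0],[39,12],[44,17],[50,0]]
[[12,12],[21,20],[25,12],[26,0],[39,12],[44,17],[50,0]]
[[12,12],[21,20],[25,13],[28,0],[39,12],[44,17],[50,0]]
[[12,12],[21,20],[25,13],[28,4],[30,0],[39,12],[44,17],[50,0]]
[[12,12],[13,15],[21,20],[25,13],[28,4],[30,0],[39,12],[44,17],[50,0]]
[[12,12],[13,15],[21,20],[25,13],[28,4],[30,0],[39,12],[44,17],[50,0]]
[[12,12],[13,15],[21,20],[25,13],[28,4],[30,0],[39,12],[42,19],[45,17],[50,0]]
[[12,12],[13,15],[21,20],[25,13],[28,4],[30,0],[39,12],[42,19],[45,18],[47,17],[50,0]]
[[12,12],[13,15],[21,20],[25,13],[28,4],[30,0],[39,12],[42,19],[45,18],[47,17],[50,0]]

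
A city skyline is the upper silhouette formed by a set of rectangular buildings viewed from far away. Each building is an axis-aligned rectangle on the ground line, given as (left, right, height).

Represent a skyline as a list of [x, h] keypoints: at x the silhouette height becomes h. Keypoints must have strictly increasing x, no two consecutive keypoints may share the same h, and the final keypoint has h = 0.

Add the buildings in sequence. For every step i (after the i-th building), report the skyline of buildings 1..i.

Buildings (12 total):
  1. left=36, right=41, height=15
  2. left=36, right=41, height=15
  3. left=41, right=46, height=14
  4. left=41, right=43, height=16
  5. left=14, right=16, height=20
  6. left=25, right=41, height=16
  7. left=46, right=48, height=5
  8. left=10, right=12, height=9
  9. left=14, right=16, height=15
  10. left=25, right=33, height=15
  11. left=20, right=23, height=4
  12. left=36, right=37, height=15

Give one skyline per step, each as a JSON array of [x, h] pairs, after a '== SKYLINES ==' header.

== SKYLINES ==
[[36,15],[41,0]]
[[36,15],[41,0]]
[[36,15],[41,14],[46,0]]
[[36,15],[41,16],[43,14],[46,0]]
[[14,20],[16,0],[36,15],[41,16],[43,14],[46,0]]
[[14,20],[16,0],[25,16],[43,14],[46,0]]
[[14,20],[16,0],[25,16],[43,14],[46,5],[48,0]]
[[10,9],[12,0],[14,20],[16,0],[25,16],[43,14],[46,5],[48,0]]
[[10,9],[12,0],[14,20],[16,0],[25,16],[43,14],[46,5],[48,0]]
[[10,9],[12,0],[14,20],[16,0],[25,16],[43,14],[46,5],[48,0]]
[[10,9],[12,0],[14,20],[16,0],[20,4],[23,0],[25,16],[43,14],[46,5],[48,0]]
[[10,9],[12,0],[14,20],[16,0],[20,4],[23,0],[25,16],[43,14],[46,5],[48,0]]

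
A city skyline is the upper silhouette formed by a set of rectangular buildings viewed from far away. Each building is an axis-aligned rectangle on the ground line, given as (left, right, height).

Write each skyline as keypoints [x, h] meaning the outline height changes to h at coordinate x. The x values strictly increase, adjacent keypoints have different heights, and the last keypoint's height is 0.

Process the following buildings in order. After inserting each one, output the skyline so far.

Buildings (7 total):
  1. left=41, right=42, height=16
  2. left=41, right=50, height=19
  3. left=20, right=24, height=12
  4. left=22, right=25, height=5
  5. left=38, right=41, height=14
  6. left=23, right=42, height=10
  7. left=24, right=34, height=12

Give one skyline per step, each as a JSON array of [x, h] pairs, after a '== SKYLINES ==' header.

== SKYLINES ==
[[41,16],[42,0]]
[[41,19],[50,0]]
[[20,12],[24,0],[41,19],[50,0]]
[[20,12],[24,5],[25,0],[41,19],[50,0]]
[[20,12],[24,5],[25,0],[38,14],[41,19],[50,0]]
[[20,12],[24,10],[38,14],[41,19],[50,0]]
[[20,12],[34,10],[38,14],[41,19],[50,0]]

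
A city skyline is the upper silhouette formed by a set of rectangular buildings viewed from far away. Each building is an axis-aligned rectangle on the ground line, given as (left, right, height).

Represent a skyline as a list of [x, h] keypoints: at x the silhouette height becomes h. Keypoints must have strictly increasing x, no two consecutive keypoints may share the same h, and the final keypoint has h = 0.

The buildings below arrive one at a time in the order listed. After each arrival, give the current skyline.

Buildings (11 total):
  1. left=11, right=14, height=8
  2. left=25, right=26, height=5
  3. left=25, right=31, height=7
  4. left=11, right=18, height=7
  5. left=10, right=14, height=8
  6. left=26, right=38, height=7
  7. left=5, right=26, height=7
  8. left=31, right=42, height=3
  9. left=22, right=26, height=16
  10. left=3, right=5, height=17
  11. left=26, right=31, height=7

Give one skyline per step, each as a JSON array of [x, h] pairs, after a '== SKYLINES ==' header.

== SKYLINES ==
[[11,8],[14,0]]
[[11,8],[14,0],[25,5],[26,0]]
[[11,8],[14,0],[25,7],[31,0]]
[[11,8],[14,7],[18,0],[25,7],[31,0]]
[[10,8],[14,7],[18,0],[25,7],[31,0]]
[[10,8],[14,7],[18,0],[25,7],[38,0]]
[[5,7],[10,8],[14,7],[38,0]]
[[5,7],[10,8],[14,7],[38,3],[42,0]]
[[5,7],[10,8],[14,7],[22,16],[26,7],[38,3],[42,0]]
[[3,17],[5,7],[10,8],[14,7],[22,16],[26,7],[38,3],[42,0]]
[[3,17],[5,7],[10,8],[14,7],[22,16],[26,7],[38,3],[42,0]]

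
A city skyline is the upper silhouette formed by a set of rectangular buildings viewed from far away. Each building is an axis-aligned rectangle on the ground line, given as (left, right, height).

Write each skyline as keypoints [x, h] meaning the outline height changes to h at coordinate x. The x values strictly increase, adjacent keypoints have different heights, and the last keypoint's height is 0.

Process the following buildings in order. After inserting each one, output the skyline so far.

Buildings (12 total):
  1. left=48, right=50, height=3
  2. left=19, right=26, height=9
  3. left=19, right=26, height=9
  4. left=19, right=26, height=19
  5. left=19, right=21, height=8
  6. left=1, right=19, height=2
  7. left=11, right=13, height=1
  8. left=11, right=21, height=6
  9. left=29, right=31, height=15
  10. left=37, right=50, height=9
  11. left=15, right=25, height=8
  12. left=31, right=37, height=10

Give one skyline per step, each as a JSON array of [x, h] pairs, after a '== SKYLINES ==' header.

== SKYLINES ==
[[48,3],[50,0]]
[[19,9],[26,0],[48,3],[50,0]]
[[19,9],[26,0],[48,3],[50,0]]
[[19,19],[26,0],[48,3],[50,0]]
[[19,19],[26,0],[48,3],[50,0]]
[[1,2],[19,19],[26,0],[48,3],[50,0]]
[[1,2],[19,19],[26,0],[48,3],[50,0]]
[[1,2],[11,6],[19,19],[26,0],[48,3],[50,0]]
[[1,2],[11,6],[19,19],[26,0],[29,15],[31,0],[48,3],[50,0]]
[[1,2],[11,6],[19,19],[26,0],[29,15],[31,0],[37,9],[50,0]]
[[1,2],[11,6],[15,8],[19,19],[26,0],[29,15],[31,0],[37,9],[50,0]]
[[1,2],[11,6],[15,8],[19,19],[26,0],[29,15],[31,10],[37,9],[50,0]]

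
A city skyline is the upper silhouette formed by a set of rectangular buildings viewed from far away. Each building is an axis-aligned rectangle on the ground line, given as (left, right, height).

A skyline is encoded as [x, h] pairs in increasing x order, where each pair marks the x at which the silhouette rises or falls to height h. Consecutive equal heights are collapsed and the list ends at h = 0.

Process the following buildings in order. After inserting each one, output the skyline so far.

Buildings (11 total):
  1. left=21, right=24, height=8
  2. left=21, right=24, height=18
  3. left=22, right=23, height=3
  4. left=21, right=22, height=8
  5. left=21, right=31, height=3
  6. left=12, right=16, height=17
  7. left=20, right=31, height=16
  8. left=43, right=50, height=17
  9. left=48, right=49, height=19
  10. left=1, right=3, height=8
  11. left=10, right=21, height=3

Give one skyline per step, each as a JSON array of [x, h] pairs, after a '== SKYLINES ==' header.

== SKYLINES ==
[[21,8],[24,0]]
[[21,18],[24,0]]
[[21,18],[24,0]]
[[21,18],[24,0]]
[[21,18],[24,3],[31,0]]
[[12,17],[16,0],[21,18],[24,3],[31,0]]
[[12,17],[16,0],[20,16],[21,18],[24,16],[31,0]]
[[12,17],[16,0],[20,16],[21,18],[24,16],[31,0],[43,17],[50,0]]
[[12,17],[16,0],[20,16],[21,18],[24,16],[31,0],[43,17],[48,19],[49,17],[50,0]]
[[1,8],[3,0],[12,17],[16,0],[20,16],[21,18],[24,16],[31,0],[43,17],[48,19],[49,17],[50,0]]
[[1,8],[3,0],[10,3],[12,17],[16,3],[20,16],[21,18],[24,16],[31,0],[43,17],[48,19],[49,17],[50,0]]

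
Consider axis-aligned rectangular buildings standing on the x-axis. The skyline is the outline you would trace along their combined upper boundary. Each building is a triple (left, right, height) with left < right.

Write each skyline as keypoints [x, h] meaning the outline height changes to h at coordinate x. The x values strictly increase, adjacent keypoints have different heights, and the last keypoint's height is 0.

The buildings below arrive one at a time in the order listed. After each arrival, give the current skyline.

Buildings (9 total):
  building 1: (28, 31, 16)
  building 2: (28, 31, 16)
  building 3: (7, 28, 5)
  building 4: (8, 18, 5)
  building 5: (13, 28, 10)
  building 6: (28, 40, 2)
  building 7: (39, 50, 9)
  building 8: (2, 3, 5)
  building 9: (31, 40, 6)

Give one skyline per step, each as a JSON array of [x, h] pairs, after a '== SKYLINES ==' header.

== SKYLINES ==
[[28,16],[31,0]]
[[28,16],[31,0]]
[[7,5],[28,16],[31,0]]
[[7,5],[28,16],[31,0]]
[[7,5],[13,10],[28,16],[31,0]]
[[7,5],[13,10],[28,16],[31,2],[40,0]]
[[7,5],[13,10],[28,16],[31,2],[39,9],[50,0]]
[[2,5],[3,0],[7,5],[13,10],[28,16],[31,2],[39,9],[50,0]]
[[2,5],[3,0],[7,5],[13,10],[28,16],[31,6],[39,9],[50,0]]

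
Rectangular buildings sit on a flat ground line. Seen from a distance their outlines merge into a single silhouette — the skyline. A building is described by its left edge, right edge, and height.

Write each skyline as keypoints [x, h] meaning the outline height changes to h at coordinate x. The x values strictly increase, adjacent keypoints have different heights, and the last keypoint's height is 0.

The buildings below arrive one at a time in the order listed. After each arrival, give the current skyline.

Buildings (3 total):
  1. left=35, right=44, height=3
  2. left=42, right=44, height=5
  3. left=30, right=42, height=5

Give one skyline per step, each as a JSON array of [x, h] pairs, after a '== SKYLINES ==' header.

== SKYLINES ==
[[35,3],[44,0]]
[[35,3],[42,5],[44,0]]
[[30,5],[44,0]]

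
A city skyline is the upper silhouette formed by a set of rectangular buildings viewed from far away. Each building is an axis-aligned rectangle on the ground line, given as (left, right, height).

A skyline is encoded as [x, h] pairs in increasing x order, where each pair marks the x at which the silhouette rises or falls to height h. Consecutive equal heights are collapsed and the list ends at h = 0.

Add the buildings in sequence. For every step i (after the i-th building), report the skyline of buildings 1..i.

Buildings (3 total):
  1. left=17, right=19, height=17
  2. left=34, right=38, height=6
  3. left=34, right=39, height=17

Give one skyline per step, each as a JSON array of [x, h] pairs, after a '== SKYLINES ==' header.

== SKYLINES ==
[[17,17],[19,0]]
[[17,17],[19,0],[34,6],[38,0]]
[[17,17],[19,0],[34,17],[39,0]]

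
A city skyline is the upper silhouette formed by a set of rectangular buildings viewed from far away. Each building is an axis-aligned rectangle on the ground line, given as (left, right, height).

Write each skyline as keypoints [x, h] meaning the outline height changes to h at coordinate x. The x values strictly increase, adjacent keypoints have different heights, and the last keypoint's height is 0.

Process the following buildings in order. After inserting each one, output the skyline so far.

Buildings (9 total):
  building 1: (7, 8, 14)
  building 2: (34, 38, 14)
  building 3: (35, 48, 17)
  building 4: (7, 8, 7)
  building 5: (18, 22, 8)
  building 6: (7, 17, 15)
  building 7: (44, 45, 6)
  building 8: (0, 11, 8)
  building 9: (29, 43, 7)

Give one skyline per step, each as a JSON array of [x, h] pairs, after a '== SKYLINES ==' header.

== SKYLINES ==
[[7,14],[8,0]]
[[7,14],[8,0],[34,14],[38,0]]
[[7,14],[8,0],[34,14],[35,17],[48,0]]
[[7,14],[8,0],[34,14],[35,17],[48,0]]
[[7,14],[8,0],[18,8],[22,0],[34,14],[35,17],[48,0]]
[[7,15],[17,0],[18,8],[22,0],[34,14],[35,17],[48,0]]
[[7,15],[17,0],[18,8],[22,0],[34,14],[35,17],[48,0]]
[[0,8],[7,15],[17,0],[18,8],[22,0],[34,14],[35,17],[48,0]]
[[0,8],[7,15],[17,0],[18,8],[22,0],[29,7],[34,14],[35,17],[48,0]]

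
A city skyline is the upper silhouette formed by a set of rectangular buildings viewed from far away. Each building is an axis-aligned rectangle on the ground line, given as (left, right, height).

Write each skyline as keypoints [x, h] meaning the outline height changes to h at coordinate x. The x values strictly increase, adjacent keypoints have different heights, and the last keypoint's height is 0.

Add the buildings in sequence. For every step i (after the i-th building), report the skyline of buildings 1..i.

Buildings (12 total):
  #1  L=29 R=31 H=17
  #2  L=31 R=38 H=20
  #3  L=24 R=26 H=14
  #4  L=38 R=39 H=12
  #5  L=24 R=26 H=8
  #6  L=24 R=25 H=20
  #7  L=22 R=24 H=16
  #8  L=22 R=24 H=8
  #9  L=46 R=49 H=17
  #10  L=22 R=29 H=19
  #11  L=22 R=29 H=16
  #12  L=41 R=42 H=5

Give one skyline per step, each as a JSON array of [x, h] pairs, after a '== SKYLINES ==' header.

== SKYLINES ==
[[29,17],[31,0]]
[[29,17],[31,20],[38,0]]
[[24,14],[26,0],[29,17],[31,20],[38,0]]
[[24,14],[26,0],[29,17],[31,20],[38,12],[39,0]]
[[24,14],[26,0],[29,17],[31,20],[38,12],[39,0]]
[[24,20],[25,14],[26,0],[29,17],[31,20],[38,12],[39,0]]
[[22,16],[24,20],[25,14],[26,0],[29,17],[31,20],[38,12],[39,0]]
[[22,16],[24,20],[25,14],[26,0],[29,17],[31,20],[38,12],[39,0]]
[[22,16],[24,20],[25,14],[26,0],[29,17],[31,20],[38,12],[39,0],[46,17],[49,0]]
[[22,19],[24,20],[25,19],[29,17],[31,20],[38,12],[39,0],[46,17],[49,0]]
[[22,19],[24,20],[25,19],[29,17],[31,20],[38,12],[39,0],[46,17],[49,0]]
[[22,19],[24,20],[25,19],[29,17],[31,20],[38,12],[39,0],[41,5],[42,0],[46,17],[49,0]]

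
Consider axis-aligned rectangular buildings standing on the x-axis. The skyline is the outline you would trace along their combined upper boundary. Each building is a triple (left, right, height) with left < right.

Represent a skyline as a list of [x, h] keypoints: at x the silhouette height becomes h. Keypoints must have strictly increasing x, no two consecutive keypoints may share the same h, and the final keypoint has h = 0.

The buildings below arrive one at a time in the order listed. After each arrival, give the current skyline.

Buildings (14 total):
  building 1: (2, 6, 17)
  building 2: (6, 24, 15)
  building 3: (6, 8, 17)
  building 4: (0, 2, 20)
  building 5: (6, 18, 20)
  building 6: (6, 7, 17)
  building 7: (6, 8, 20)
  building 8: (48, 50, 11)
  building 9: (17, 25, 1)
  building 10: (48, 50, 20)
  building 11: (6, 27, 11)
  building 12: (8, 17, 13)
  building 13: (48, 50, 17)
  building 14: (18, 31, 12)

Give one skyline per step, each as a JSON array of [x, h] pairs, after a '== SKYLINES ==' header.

== SKYLINES ==
[[2,17],[6,0]]
[[2,17],[6,15],[24,0]]
[[2,17],[8,15],[24,0]]
[[0,20],[2,17],[8,15],[24,0]]
[[0,20],[2,17],[6,20],[18,15],[24,0]]
[[0,20],[2,17],[6,20],[18,15],[24,0]]
[[0,20],[2,17],[6,20],[18,15],[24,0]]
[[0,20],[2,17],[6,20],[18,15],[24,0],[48,11],[50,0]]
[[0,20],[2,17],[6,20],[18,15],[24,1],[25,0],[48,11],[50,0]]
[[0,20],[2,17],[6,20],[18,15],[24,1],[25,0],[48,20],[50,0]]
[[0,20],[2,17],[6,20],[18,15],[24,11],[27,0],[48,20],[50,0]]
[[0,20],[2,17],[6,20],[18,15],[24,11],[27,0],[48,20],[50,0]]
[[0,20],[2,17],[6,20],[18,15],[24,11],[27,0],[48,20],[50,0]]
[[0,20],[2,17],[6,20],[18,15],[24,12],[31,0],[48,20],[50,0]]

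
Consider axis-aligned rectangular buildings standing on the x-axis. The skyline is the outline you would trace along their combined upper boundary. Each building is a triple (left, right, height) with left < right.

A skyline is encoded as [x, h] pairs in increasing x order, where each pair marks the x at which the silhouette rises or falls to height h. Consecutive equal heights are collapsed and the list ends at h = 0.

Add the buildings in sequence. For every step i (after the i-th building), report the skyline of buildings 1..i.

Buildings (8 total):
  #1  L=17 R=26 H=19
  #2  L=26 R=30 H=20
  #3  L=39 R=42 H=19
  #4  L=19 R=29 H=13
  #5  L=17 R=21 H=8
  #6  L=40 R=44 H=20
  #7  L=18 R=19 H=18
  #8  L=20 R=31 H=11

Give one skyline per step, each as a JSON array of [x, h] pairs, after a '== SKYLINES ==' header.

== SKYLINES ==
[[17,19],[26,0]]
[[17,19],[26,20],[30,0]]
[[17,19],[26,20],[30,0],[39,19],[42,0]]
[[17,19],[26,20],[30,0],[39,19],[42,0]]
[[17,19],[26,20],[30,0],[39,19],[42,0]]
[[17,19],[26,20],[30,0],[39,19],[40,20],[44,0]]
[[17,19],[26,20],[30,0],[39,19],[40,20],[44,0]]
[[17,19],[26,20],[30,11],[31,0],[39,19],[40,20],[44,0]]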